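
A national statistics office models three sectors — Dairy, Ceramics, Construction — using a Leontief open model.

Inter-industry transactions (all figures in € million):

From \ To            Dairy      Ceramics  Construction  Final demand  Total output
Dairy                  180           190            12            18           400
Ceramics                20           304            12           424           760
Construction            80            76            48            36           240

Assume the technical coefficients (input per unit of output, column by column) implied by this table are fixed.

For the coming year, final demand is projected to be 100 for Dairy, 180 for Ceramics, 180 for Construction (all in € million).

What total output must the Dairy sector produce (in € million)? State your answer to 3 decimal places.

x_1 = 379.588

Technical coefficients a_ij = z_ij / X_j:
  a_11 = 180/400 = 0.45, a_21 = 20/400 = 0.05, a_31 = 80/400 = 0.20
  a_12 = 190/760 = 0.25, a_22 = 304/760 = 0.40, a_32 = 76/760 = 0.10
  a_13 = 12/240 = 0.05, a_23 = 12/240 = 0.05, a_33 = 48/240 = 0.20
I − A =
  [   0.55    -0.25    -0.05]
  [  -0.05     0.60    -0.05]
  [  -0.20    -0.10     0.80]
Cofactors of I−A, C_ij = (−1)^(i+j)·(minor ij) (rows/columns in the sector order above):
  C_11 = (0.60)(0.80) − (-0.05)(-0.10) = 0.4750
  C_12 = −[(-0.05)(0.80) − (-0.05)(-0.20)] = 0.0500
  C_13 = (-0.05)(-0.10) − (0.60)(-0.20) = 0.1250
  C_21 = −[(-0.25)(0.80) − (-0.05)(-0.10)] = 0.2050
  C_22 = (0.55)(0.80) − (-0.05)(-0.20) = 0.4300
  C_23 = −[(0.55)(-0.10) − (-0.25)(-0.20)] = 0.1050
  C_31 = (-0.25)(-0.05) − (-0.05)(0.60) = 0.0425
  C_32 = −[(0.55)(-0.05) − (-0.05)(-0.05)] = 0.0300
  C_33 = (0.55)(0.60) − (-0.25)(-0.05) = 0.3175
det(I−A) = Σ_j (I−A)_1j·C_1j = (0.55)(0.4750) + (-0.25)(0.0500) + (-0.05)(0.1250) = 0.2425
adj(I−A) = Cᵀ =
  [ 0.4750   0.2050   0.0425]
  [ 0.0500   0.4300   0.0300]
  [ 0.1250   0.1050   0.3175]
(I − A)⁻¹ = adj(I−A) / det(I−A) ≈
  [   1.9588     0.8454     0.1753]
  [   0.2062     1.7732     0.1237]
  [   0.5155     0.4330     1.3093]
x = (I − A)⁻¹ d = adj(I−A)·d / det(I−A), with det(I−A) = 0.2425:
  x_1 = (0.4750·100 + 0.2050·180 + 0.0425·180) / 0.2425 = 92.05 / 0.2425 ≈ 379.588
  x_2 = (0.0500·100 + 0.4300·180 + 0.0300·180) / 0.2425 = 87.80 / 0.2425 ≈ 362.062
  x_3 = (0.1250·100 + 0.1050·180 + 0.3175·180) / 0.2425 = 88.55 / 0.2425 ≈ 365.155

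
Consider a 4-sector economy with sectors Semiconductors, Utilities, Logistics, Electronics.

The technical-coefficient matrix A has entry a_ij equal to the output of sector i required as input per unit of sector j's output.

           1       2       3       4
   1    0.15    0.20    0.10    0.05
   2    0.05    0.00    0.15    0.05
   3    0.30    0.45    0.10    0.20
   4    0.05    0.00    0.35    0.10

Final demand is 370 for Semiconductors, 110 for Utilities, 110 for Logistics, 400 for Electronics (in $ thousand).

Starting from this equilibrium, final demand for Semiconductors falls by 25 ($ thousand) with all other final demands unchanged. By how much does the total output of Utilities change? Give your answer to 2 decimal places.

I − A =
  [   0.85    -0.20    -0.10    -0.05]
  [  -0.05     1.00    -0.15    -0.05]
  [  -0.30    -0.45     0.90    -0.20]
  [  -0.05     0.00    -0.35     0.90]
Compute the cofactors C_ij = (−1)^(i+j)·(3×3 minor ij) of I−A; the adjugate is their transpose:
adj(I−A) = Cᵀ =
  [ 0.671375   0.196375   0.138000   0.078875]
  [ 0.086500   0.593500   0.134875   0.067750]
  [ 0.301375   0.399125   0.753000   0.206250]
  [ 0.154500   0.166125   0.300500   0.657375]
det(I−A) = Σ_j (I−A)_1j·C_1j = (0.85)(0.671375) + (-0.20)(0.086500) + (-0.10)(0.301375) + (-0.05)(0.154500) = 0.51550625
(I − A)⁻¹ = adj(I−A) / det(I−A) ≈
  [   1.3024     0.3809     0.2677     0.1530]
  [   0.1678     1.1513     0.2616     0.1314]
  [   0.5846     0.7742     1.4607     0.4001]
  [   0.2997     0.3223     0.5829     1.2752]
Δx = (I − A)⁻¹ Δd with Δd having -25 in the Semiconductors component and 0 elsewhere.
So Δx_2 = L_21 · (-25), where L_21 = adj(I−A)_21 / det(I−A) = 0.086500 / 0.51550625.
Δx_2 = 0.086500 × (-25) / 0.51550625 = -2.1625 / 0.51550625 ≈ -4.19.

Δx_2 = -4.19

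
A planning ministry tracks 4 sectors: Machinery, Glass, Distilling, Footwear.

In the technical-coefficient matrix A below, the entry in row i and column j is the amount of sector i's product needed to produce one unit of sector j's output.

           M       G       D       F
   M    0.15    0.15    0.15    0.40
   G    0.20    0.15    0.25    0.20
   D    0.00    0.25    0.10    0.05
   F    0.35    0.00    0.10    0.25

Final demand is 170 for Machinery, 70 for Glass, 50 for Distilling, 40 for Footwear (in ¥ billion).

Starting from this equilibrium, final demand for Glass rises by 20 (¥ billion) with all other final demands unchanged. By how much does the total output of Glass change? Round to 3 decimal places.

Δx_G = 29.496

I − A =
  [   0.85    -0.15    -0.15    -0.40]
  [  -0.20     0.85    -0.25    -0.20]
  [   0.00    -0.25     0.90    -0.05]
  [  -0.35     0.00    -0.10     0.75]
Compute the cofactors C_ij = (−1)^(i+j)·(3×3 minor ij) of I−A; the adjugate is their transpose:
adj(I−A) = Cᵀ =
  [ 0.517625   0.138625   0.160750   0.323750]
  [ 0.201375   0.440875   0.182375   0.237125]
  [ 0.069875   0.127000   0.389875   0.097125]
  [ 0.250875   0.081625   0.127000   0.562625]
det(I−A) = Σ_j (I−A)_1j·C_1j = (0.85)(0.517625) + (-0.15)(0.201375) + (-0.15)(0.069875) + (-0.40)(0.250875) = 0.29894375
(I − A)⁻¹ = adj(I−A) / det(I−A) ≈
  [   1.7315     0.4637     0.5377     1.0830]
  [   0.6736     1.4748     0.6101     0.7932]
  [   0.2337     0.4248     1.3042     0.3249]
  [   0.8392     0.2730     0.4248     1.8820]
Δx = (I − A)⁻¹ Δd with Δd having +20 in the Glass component and 0 elsewhere.
So Δx_G = L_GG · (+20), where L_GG = adj(I−A)_GG / det(I−A) = 0.440875 / 0.29894375.
Δx_G = 0.440875 × (+20) / 0.29894375 = 8.8175 / 0.29894375 ≈ 29.496.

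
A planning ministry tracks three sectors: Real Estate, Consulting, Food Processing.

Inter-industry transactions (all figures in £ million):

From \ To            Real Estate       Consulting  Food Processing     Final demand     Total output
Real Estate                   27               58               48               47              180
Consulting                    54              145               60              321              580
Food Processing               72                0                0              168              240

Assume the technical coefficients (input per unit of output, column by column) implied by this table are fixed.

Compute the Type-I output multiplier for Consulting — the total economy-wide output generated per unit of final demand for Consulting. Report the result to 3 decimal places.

Technical coefficients a_ij = z_ij / X_j:
  a_11 = 27/180 = 0.15, a_21 = 54/180 = 0.30, a_31 = 72/180 = 0.40
  a_12 = 58/580 = 0.10, a_22 = 145/580 = 0.25, a_32 = 0/580 = 0.00
  a_13 = 48/240 = 0.20, a_23 = 60/240 = 0.25, a_33 = 0/240 = 0.00
I − A =
  [   0.85    -0.10    -0.20]
  [  -0.30     0.75    -0.25]
  [  -0.40     0.00     1.00]
Cofactors of I−A, C_ij = (−1)^(i+j)·(minor ij) (rows/columns in the sector order above):
  C_11 = (0.75)(1.00) − (-0.25)(0.00) = 0.7500
  C_12 = −[(-0.30)(1.00) − (-0.25)(-0.40)] = 0.4000
  C_13 = (-0.30)(0.00) − (0.75)(-0.40) = 0.3000
  C_21 = −[(-0.10)(1.00) − (-0.20)(0.00)] = 0.1000
  C_22 = (0.85)(1.00) − (-0.20)(-0.40) = 0.7700
  C_23 = −[(0.85)(0.00) − (-0.10)(-0.40)] = 0.0400
  C_31 = (-0.10)(-0.25) − (-0.20)(0.75) = 0.1750
  C_32 = −[(0.85)(-0.25) − (-0.20)(-0.30)] = 0.2725
  C_33 = (0.85)(0.75) − (-0.10)(-0.30) = 0.6075
det(I−A) = Σ_j (I−A)_1j·C_1j = (0.85)(0.7500) + (-0.10)(0.4000) + (-0.20)(0.3000) = 0.5375
adj(I−A) = Cᵀ =
  [ 0.7500   0.1000   0.1750]
  [ 0.4000   0.7700   0.2725]
  [ 0.3000   0.0400   0.6075]
(I − A)⁻¹ = adj(I−A) / det(I−A) ≈
  [   1.3953     0.1860     0.3256]
  [   0.7442     1.4326     0.5070]
  [   0.5581     0.0744     1.1302]
The output multiplier for sector j is the column-j sum of the Leontief inverse (I − A)⁻¹ = adj(I−A) / det(I−A).
Column 2 of adj(I−A): (0.1000, 0.7700, 0.0400); det(I−A) = 0.5375.
m_2 = (0.1000 + 0.7700 + 0.0400) / 0.5375 = 0.91 / 0.5375 ≈ 1.693.

m_2 = 1.693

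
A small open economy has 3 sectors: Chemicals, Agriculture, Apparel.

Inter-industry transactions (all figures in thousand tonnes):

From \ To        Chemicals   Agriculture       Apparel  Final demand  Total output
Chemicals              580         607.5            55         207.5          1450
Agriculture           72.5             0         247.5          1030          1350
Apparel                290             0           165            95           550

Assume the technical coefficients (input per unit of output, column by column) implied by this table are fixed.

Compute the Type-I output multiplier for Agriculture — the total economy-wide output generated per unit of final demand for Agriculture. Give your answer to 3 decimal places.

Technical coefficients a_ij = z_ij / X_j:
  a_11 = 580/1450 = 0.40, a_21 = 72.5/1450 = 0.05, a_31 = 290/1450 = 0.20
  a_12 = 607.5/1350 = 0.45, a_22 = 0/1350 = 0.00, a_32 = 0/1350 = 0.00
  a_13 = 55/550 = 0.10, a_23 = 247.5/550 = 0.45, a_33 = 165/550 = 0.30
I − A =
  [   0.60    -0.45    -0.10]
  [  -0.05     1.00    -0.45]
  [  -0.20     0.00     0.70]
Cofactors of I−A, C_ij = (−1)^(i+j)·(minor ij) (rows/columns in the sector order above):
  C_11 = (1.00)(0.70) − (-0.45)(0.00) = 0.7000
  C_12 = −[(-0.05)(0.70) − (-0.45)(-0.20)] = 0.1250
  C_13 = (-0.05)(0.00) − (1.00)(-0.20) = 0.2000
  C_21 = −[(-0.45)(0.70) − (-0.10)(0.00)] = 0.3150
  C_22 = (0.60)(0.70) − (-0.10)(-0.20) = 0.4000
  C_23 = −[(0.60)(0.00) − (-0.45)(-0.20)] = 0.0900
  C_31 = (-0.45)(-0.45) − (-0.10)(1.00) = 0.3025
  C_32 = −[(0.60)(-0.45) − (-0.10)(-0.05)] = 0.2750
  C_33 = (0.60)(1.00) − (-0.45)(-0.05) = 0.5775
det(I−A) = Σ_j (I−A)_1j·C_1j = (0.60)(0.7000) + (-0.45)(0.1250) + (-0.10)(0.2000) = 0.34375
adj(I−A) = Cᵀ =
  [ 0.7000   0.3150   0.3025]
  [ 0.1250   0.4000   0.2750]
  [ 0.2000   0.0900   0.5775]
(I − A)⁻¹ = adj(I−A) / det(I−A) ≈
  [   2.0364     0.9164     0.8800]
  [   0.3636     1.1636     0.8000]
  [   0.5818     0.2618     1.6800]
The output multiplier for sector j is the column-j sum of the Leontief inverse (I − A)⁻¹ = adj(I−A) / det(I−A).
Column 2 of adj(I−A): (0.3150, 0.4000, 0.0900); det(I−A) = 0.34375.
m_2 = (0.3150 + 0.4000 + 0.0900) / 0.34375 = 0.805 / 0.34375 ≈ 2.342.

m_2 = 2.342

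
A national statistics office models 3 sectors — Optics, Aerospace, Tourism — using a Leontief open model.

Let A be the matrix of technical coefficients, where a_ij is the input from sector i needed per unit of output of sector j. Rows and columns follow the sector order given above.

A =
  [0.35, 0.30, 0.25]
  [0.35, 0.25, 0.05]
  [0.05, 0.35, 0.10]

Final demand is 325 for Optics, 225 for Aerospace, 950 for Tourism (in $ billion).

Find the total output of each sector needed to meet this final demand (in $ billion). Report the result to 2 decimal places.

I − A =
  [   0.65    -0.30    -0.25]
  [  -0.35     0.75    -0.05]
  [  -0.05    -0.35     0.90]
Cofactors of I−A, C_ij = (−1)^(i+j)·(minor ij) (rows/columns in the sector order above):
  C_11 = (0.75)(0.90) − (-0.05)(-0.35) = 0.6575
  C_12 = −[(-0.35)(0.90) − (-0.05)(-0.05)] = 0.3175
  C_13 = (-0.35)(-0.35) − (0.75)(-0.05) = 0.1600
  C_21 = −[(-0.30)(0.90) − (-0.25)(-0.35)] = 0.3575
  C_22 = (0.65)(0.90) − (-0.25)(-0.05) = 0.5725
  C_23 = −[(0.65)(-0.35) − (-0.30)(-0.05)] = 0.2425
  C_31 = (-0.30)(-0.05) − (-0.25)(0.75) = 0.2025
  C_32 = −[(0.65)(-0.05) − (-0.25)(-0.35)] = 0.1200
  C_33 = (0.65)(0.75) − (-0.30)(-0.35) = 0.3825
det(I−A) = Σ_j (I−A)_1j·C_1j = (0.65)(0.6575) + (-0.30)(0.3175) + (-0.25)(0.1600) = 0.292125
adj(I−A) = Cᵀ =
  [ 0.6575   0.3575   0.2025]
  [ 0.3175   0.5725   0.1200]
  [ 0.1600   0.2425   0.3825]
(I − A)⁻¹ = adj(I−A) / det(I−A) ≈
  [   2.2507     1.2238     0.6932]
  [   1.0869     1.9598     0.4108]
  [   0.5477     0.8301     1.3094]
x = (I − A)⁻¹ d = adj(I−A)·d / det(I−A), with det(I−A) = 0.292125:
  x_O = (0.6575·325 + 0.3575·225 + 0.2025·950) / 0.292125 = 486.50 / 0.292125 ≈ 1665.38
  x_A = (0.3175·325 + 0.5725·225 + 0.1200·950) / 0.292125 = 346.00 / 0.292125 ≈ 1184.42
  x_T = (0.1600·325 + 0.2425·225 + 0.3825·950) / 0.292125 = 469.9375 / 0.292125 ≈ 1608.69

x_O = 1665.38, x_A = 1184.42, x_T = 1608.69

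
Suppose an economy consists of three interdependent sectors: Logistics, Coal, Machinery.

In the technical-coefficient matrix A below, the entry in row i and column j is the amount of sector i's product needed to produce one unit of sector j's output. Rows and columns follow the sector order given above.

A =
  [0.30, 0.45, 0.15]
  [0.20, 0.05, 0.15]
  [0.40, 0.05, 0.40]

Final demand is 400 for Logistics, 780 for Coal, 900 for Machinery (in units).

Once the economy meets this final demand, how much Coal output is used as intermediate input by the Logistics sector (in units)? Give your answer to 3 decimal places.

I − A =
  [   0.70    -0.45    -0.15]
  [  -0.20     0.95    -0.15]
  [  -0.40    -0.05     0.60]
Cofactors of I−A, C_ij = (−1)^(i+j)·(minor ij) (rows/columns in the sector order above):
  C_11 = (0.95)(0.60) − (-0.15)(-0.05) = 0.5625
  C_12 = −[(-0.20)(0.60) − (-0.15)(-0.40)] = 0.1800
  C_13 = (-0.20)(-0.05) − (0.95)(-0.40) = 0.3900
  C_21 = −[(-0.45)(0.60) − (-0.15)(-0.05)] = 0.2775
  C_22 = (0.70)(0.60) − (-0.15)(-0.40) = 0.3600
  C_23 = −[(0.70)(-0.05) − (-0.45)(-0.40)] = 0.2150
  C_31 = (-0.45)(-0.15) − (-0.15)(0.95) = 0.2100
  C_32 = −[(0.70)(-0.15) − (-0.15)(-0.20)] = 0.1350
  C_33 = (0.70)(0.95) − (-0.45)(-0.20) = 0.5750
det(I−A) = Σ_j (I−A)_1j·C_1j = (0.70)(0.5625) + (-0.45)(0.1800) + (-0.15)(0.3900) = 0.25425
adj(I−A) = Cᵀ =
  [ 0.5625   0.2775   0.2100]
  [ 0.1800   0.3600   0.1350]
  [ 0.3900   0.2150   0.5750]
(I − A)⁻¹ = adj(I−A) / det(I−A) ≈
  [   2.2124     1.0914     0.8260]
  [   0.7080     1.4159     0.5310]
  [   1.5339     0.8456     2.2616]
First solve x = (I − A)⁻¹ d = adj(I−A)·d / det(I−A); in particular x_L = (0.5625·400 + 0.2775·780 + 0.2100·900) / 0.25425 = 630.45 / 0.25425 ≈ 2479.64602.
Intermediate flow from C to L: z_CL = a_CL · x_L = 0.20 × 630.45 / 0.25425 = 126.09 / 0.25425 ≈ 495.929.

z_CL = 495.929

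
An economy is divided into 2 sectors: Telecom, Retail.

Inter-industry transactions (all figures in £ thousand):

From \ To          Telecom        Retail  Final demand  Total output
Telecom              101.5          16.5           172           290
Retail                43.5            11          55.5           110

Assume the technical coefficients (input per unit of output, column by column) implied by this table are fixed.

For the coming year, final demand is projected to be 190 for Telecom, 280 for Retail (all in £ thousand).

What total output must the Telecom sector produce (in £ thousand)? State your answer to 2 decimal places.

Technical coefficients a_ij = z_ij / X_j:
  a_11 = 101.5/290 = 0.35, a_21 = 43.5/290 = 0.15
  a_12 = 16.5/110 = 0.15, a_22 = 11/110 = 0.10
I − A =
  [   0.65    -0.15]
  [  -0.15     0.90]
det(I−A) = (0.65)(0.90) − (-0.15)(-0.15) = 0.5625
adj(I−A) = [[0.90, 0.15], [0.15, 0.65]]
(I − A)⁻¹ = adj(I−A) / det(I−A) ≈
  [   1.6000     0.2667]
  [   0.2667     1.1556]
x = (I − A)⁻¹ d = adj(I−A)·d / det(I−A), with det(I−A) = 0.5625:
  x_1 = (0.90·190 + 0.15·280) / 0.5625 = 213.00 / 0.5625 ≈ 378.67
  x_2 = (0.15·190 + 0.65·280) / 0.5625 = 210.50 / 0.5625 ≈ 374.22

x_1 = 378.67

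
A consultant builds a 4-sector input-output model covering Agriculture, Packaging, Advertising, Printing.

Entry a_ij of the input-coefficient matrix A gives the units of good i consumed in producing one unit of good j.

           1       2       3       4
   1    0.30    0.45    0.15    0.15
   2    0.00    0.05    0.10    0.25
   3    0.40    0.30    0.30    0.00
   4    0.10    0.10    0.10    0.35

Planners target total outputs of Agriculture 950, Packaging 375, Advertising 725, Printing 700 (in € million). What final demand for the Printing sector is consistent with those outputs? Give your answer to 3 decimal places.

d_4 = 250.000

I − A =
  [   0.70    -0.45    -0.15    -0.15]
  [   0.00     0.95    -0.10    -0.25]
  [  -0.40    -0.30     0.70     0.00]
  [  -0.10    -0.10    -0.10     0.65]
d = (I − A) x:
  d_1 = (+0.70)·950 + (-0.45)·375 + (-0.15)·725 + (-0.15)·700 = 282.500
  d_2 = (+0.00)·950 + (+0.95)·375 + (-0.10)·725 + (-0.25)·700 = 108.750
  d_3 = (-0.40)·950 + (-0.30)·375 + (+0.70)·725 + (+0.00)·700 = 15.000
  d_4 = (-0.10)·950 + (-0.10)·375 + (-0.10)·725 + (+0.65)·700 = 250.000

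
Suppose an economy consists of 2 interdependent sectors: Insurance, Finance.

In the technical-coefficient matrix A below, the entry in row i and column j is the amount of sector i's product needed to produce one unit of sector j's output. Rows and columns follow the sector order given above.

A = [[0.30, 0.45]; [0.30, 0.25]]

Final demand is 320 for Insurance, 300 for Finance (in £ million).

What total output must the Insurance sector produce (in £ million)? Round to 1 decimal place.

x_I = 961.5

I − A =
  [   0.70    -0.45]
  [  -0.30     0.75]
det(I−A) = (0.70)(0.75) − (-0.45)(-0.30) = 0.3900
adj(I−A) = [[0.75, 0.45], [0.30, 0.70]]
(I − A)⁻¹ = adj(I−A) / det(I−A) ≈
  [   1.9231     1.1538]
  [   0.7692     1.7949]
x = (I − A)⁻¹ d = adj(I−A)·d / det(I−A), with det(I−A) = 0.3900:
  x_I = (0.75·320 + 0.45·300) / 0.3900 = 375.00 / 0.3900 ≈ 961.5
  x_F = (0.30·320 + 0.70·300) / 0.3900 = 306.00 / 0.3900 ≈ 784.6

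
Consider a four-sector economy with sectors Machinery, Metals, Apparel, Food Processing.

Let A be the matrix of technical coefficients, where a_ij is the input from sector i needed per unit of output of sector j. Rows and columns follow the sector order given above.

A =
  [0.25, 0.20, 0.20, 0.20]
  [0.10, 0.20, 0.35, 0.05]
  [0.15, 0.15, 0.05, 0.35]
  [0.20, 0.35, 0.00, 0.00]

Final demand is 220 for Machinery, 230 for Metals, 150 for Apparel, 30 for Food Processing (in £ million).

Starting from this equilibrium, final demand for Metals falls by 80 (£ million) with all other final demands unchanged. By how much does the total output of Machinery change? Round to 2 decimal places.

I − A =
  [   0.75    -0.20    -0.20    -0.20]
  [  -0.10     0.80    -0.35    -0.05]
  [  -0.15    -0.15     0.95    -0.35]
  [  -0.20    -0.35     0.00     1.00]
Compute the cofactors C_ij = (−1)^(i+j)·(3×3 minor ij) of I−A; the adjugate is their transpose:
adj(I−A) = Cᵀ =
  [ 0.648000   0.311000   0.251000   0.233000]
  [ 0.181500   0.630500   0.270500   0.162500]
  [ 0.202125   0.252875   0.525875   0.237125]
  [ 0.193125   0.282875   0.144875   0.474125]
det(I−A) = Σ_j (I−A)_1j·C_1j = (0.75)(0.648000) + (-0.20)(0.181500) + (-0.20)(0.202125) + (-0.20)(0.193125) = 0.37065
(I − A)⁻¹ = adj(I−A) / det(I−A) ≈
  [   1.7483     0.8391     0.6772     0.6286]
  [   0.4897     1.7011     0.7298     0.4384]
  [   0.5453     0.6822     1.4188     0.6398]
  [   0.5210     0.7632     0.3909     1.2792]
Δx = (I − A)⁻¹ Δd with Δd having -80 in the Metals component and 0 elsewhere.
So Δx_1 = L_12 · (-80), where L_12 = adj(I−A)_12 / det(I−A) = 0.311000 / 0.37065.
Δx_1 = 0.311000 × (-80) / 0.37065 = -24.88 / 0.37065 ≈ -67.13.

Δx_1 = -67.13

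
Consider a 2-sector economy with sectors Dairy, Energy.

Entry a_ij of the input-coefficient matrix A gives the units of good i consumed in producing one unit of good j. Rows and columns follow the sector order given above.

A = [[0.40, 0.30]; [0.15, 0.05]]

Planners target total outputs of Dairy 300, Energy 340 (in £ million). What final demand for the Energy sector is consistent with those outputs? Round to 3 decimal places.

d_2 = 278.000

I − A =
  [   0.60    -0.30]
  [  -0.15     0.95]
d = (I − A) x:
  d_1 = (+0.60)·300 + (-0.30)·340 = 78.000
  d_2 = (-0.15)·300 + (+0.95)·340 = 278.000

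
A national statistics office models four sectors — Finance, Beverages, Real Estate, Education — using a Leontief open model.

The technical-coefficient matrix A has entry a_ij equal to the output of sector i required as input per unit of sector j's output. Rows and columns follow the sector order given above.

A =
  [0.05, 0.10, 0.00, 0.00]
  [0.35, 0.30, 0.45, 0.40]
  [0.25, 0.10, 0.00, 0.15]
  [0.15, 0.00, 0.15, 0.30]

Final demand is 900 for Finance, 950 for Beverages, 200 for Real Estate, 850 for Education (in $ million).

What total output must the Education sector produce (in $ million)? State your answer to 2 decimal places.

I − A =
  [   0.95    -0.10     0.00     0.00]
  [  -0.35     0.70    -0.45    -0.40]
  [  -0.25    -0.10     1.00    -0.15]
  [  -0.15     0.00    -0.15     0.70]
Compute the cofactors C_ij = (−1)^(i+j)·(3×3 minor ij) of I−A; the adjugate is their transpose:
adj(I−A) = Cᵀ =
  [ 0.436750   0.067750   0.037500   0.046750]
  [ 0.401000   0.643625   0.356250   0.444125]
  [ 0.168750   0.086250   0.435000   0.142500]
  [ 0.129750   0.033000   0.101250   0.576000]
det(I−A) = Σ_j (I−A)_1j·C_1j = (0.95)(0.436750) + (-0.10)(0.401000) + (0.00)(0.168750) + (0.00)(0.129750) = 0.3748125
(I − A)⁻¹ = adj(I−A) / det(I−A) ≈
  [   1.1652     0.1808     0.1001     0.1247]
  [   1.0699     1.7172     0.9505     1.1849]
  [   0.4502     0.2301     1.1606     0.3802]
  [   0.3462     0.0880     0.2701     1.5368]
x = (I − A)⁻¹ d = adj(I−A)·d / det(I−A), with det(I−A) = 0.3748125:
  x_1 = (0.436750·900 + 0.067750·950 + 0.037500·200 + 0.046750·850) / 0.3748125 = 504.675 / 0.3748125 ≈ 1346.47
  x_2 = (0.401000·900 + 0.643625·950 + 0.356250·200 + 0.444125·850) / 0.3748125 = 1421.10 / 0.3748125 ≈ 3791.50
  x_3 = (0.168750·900 + 0.086250·950 + 0.435000·200 + 0.142500·850) / 0.3748125 = 441.9375 / 0.3748125 ≈ 1179.09
  x_4 = (0.129750·900 + 0.033000·950 + 0.101250·200 + 0.576000·850) / 0.3748125 = 657.975 / 0.3748125 ≈ 1755.48

x_4 = 1755.48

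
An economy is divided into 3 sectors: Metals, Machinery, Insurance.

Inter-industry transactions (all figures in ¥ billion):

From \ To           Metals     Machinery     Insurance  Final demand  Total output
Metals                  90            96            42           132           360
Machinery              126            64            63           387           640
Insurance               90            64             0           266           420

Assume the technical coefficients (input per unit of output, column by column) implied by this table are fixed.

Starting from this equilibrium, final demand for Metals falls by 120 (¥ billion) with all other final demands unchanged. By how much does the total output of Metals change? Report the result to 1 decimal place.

Technical coefficients a_ij = z_ij / X_j:
  a_11 = 90/360 = 0.25, a_21 = 126/360 = 0.35, a_31 = 90/360 = 0.25
  a_12 = 96/640 = 0.15, a_22 = 64/640 = 0.10, a_32 = 64/640 = 0.10
  a_13 = 42/420 = 0.10, a_23 = 63/420 = 0.15, a_33 = 0/420 = 0.00
I − A =
  [   0.75    -0.15    -0.10]
  [  -0.35     0.90    -0.15]
  [  -0.25    -0.10     1.00]
Cofactors of I−A, C_ij = (−1)^(i+j)·(minor ij) (rows/columns in the sector order above):
  C_11 = (0.90)(1.00) − (-0.15)(-0.10) = 0.8850
  C_12 = −[(-0.35)(1.00) − (-0.15)(-0.25)] = 0.3875
  C_13 = (-0.35)(-0.10) − (0.90)(-0.25) = 0.2600
  C_21 = −[(-0.15)(1.00) − (-0.10)(-0.10)] = 0.1600
  C_22 = (0.75)(1.00) − (-0.10)(-0.25) = 0.7250
  C_23 = −[(0.75)(-0.10) − (-0.15)(-0.25)] = 0.1125
  C_31 = (-0.15)(-0.15) − (-0.10)(0.90) = 0.1125
  C_32 = −[(0.75)(-0.15) − (-0.10)(-0.35)] = 0.1475
  C_33 = (0.75)(0.90) − (-0.15)(-0.35) = 0.6225
det(I−A) = Σ_j (I−A)_1j·C_1j = (0.75)(0.8850) + (-0.15)(0.3875) + (-0.10)(0.2600) = 0.579625
adj(I−A) = Cᵀ =
  [ 0.8850   0.1600   0.1125]
  [ 0.3875   0.7250   0.1475]
  [ 0.2600   0.1125   0.6225]
(I − A)⁻¹ = adj(I−A) / det(I−A) ≈
  [   1.5268     0.2760     0.1941]
  [   0.6685     1.2508     0.2545]
  [   0.4486     0.1941     1.0740]
Δx = (I − A)⁻¹ Δd with Δd having -120 in the Metals component and 0 elsewhere.
So Δx_1 = L_11 · (-120), where L_11 = adj(I−A)_11 / det(I−A) = 0.8850 / 0.579625.
Δx_1 = 0.8850 × (-120) / 0.579625 = -106.20 / 0.579625 ≈ -183.2.

Δx_1 = -183.2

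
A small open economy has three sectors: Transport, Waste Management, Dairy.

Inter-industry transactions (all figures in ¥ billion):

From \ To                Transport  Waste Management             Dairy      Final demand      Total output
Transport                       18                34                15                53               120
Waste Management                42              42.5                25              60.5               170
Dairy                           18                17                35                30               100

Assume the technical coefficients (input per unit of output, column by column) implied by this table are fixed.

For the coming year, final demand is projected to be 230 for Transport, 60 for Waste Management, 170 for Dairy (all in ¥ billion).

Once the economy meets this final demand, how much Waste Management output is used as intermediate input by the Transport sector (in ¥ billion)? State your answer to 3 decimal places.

z_21 = 157.060

Technical coefficients a_ij = z_ij / X_j:
  a_11 = 18/120 = 0.15, a_21 = 42/120 = 0.35, a_31 = 18/120 = 0.15
  a_12 = 34/170 = 0.20, a_22 = 42.5/170 = 0.25, a_32 = 17/170 = 0.10
  a_13 = 15/100 = 0.15, a_23 = 25/100 = 0.25, a_33 = 35/100 = 0.35
I − A =
  [   0.85    -0.20    -0.15]
  [  -0.35     0.75    -0.25]
  [  -0.15    -0.10     0.65]
Cofactors of I−A, C_ij = (−1)^(i+j)·(minor ij) (rows/columns in the sector order above):
  C_11 = (0.75)(0.65) − (-0.25)(-0.10) = 0.4625
  C_12 = −[(-0.35)(0.65) − (-0.25)(-0.15)] = 0.2650
  C_13 = (-0.35)(-0.10) − (0.75)(-0.15) = 0.1475
  C_21 = −[(-0.20)(0.65) − (-0.15)(-0.10)] = 0.1450
  C_22 = (0.85)(0.65) − (-0.15)(-0.15) = 0.5300
  C_23 = −[(0.85)(-0.10) − (-0.20)(-0.15)] = 0.1150
  C_31 = (-0.20)(-0.25) − (-0.15)(0.75) = 0.1625
  C_32 = −[(0.85)(-0.25) − (-0.15)(-0.35)] = 0.2650
  C_33 = (0.85)(0.75) − (-0.20)(-0.35) = 0.5675
det(I−A) = Σ_j (I−A)_1j·C_1j = (0.85)(0.4625) + (-0.20)(0.2650) + (-0.15)(0.1475) = 0.3180
adj(I−A) = Cᵀ =
  [ 0.4625   0.1450   0.1625]
  [ 0.2650   0.5300   0.2650]
  [ 0.1475   0.1150   0.5675]
(I − A)⁻¹ = adj(I−A) / det(I−A) ≈
  [   1.4544     0.4560     0.5110]
  [   0.8333     1.6667     0.8333]
  [   0.4638     0.3616     1.7846]
First solve x = (I − A)⁻¹ d = adj(I−A)·d / det(I−A); in particular x_1 = (0.4625·230 + 0.1450·60 + 0.1625·170) / 0.3180 = 142.70 / 0.3180 ≈ 448.74214.
Intermediate flow from 2 to 1: z_21 = a_21 · x_1 = 0.35 × 142.70 / 0.3180 = 49.945 / 0.3180 ≈ 157.060.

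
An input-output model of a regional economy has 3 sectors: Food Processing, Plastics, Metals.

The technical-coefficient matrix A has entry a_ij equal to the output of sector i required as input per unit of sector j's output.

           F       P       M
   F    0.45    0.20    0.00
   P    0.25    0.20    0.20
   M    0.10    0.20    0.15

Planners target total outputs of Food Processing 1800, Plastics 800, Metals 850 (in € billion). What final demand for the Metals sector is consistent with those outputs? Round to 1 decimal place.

I − A =
  [   0.55    -0.20     0.00]
  [  -0.25     0.80    -0.20]
  [  -0.10    -0.20     0.85]
d = (I − A) x:
  d_F = (+0.55)·1800 + (-0.20)·800 + (+0.00)·850 = 830.0
  d_P = (-0.25)·1800 + (+0.80)·800 + (-0.20)·850 = 20.0
  d_M = (-0.10)·1800 + (-0.20)·800 + (+0.85)·850 = 382.5

d_M = 382.5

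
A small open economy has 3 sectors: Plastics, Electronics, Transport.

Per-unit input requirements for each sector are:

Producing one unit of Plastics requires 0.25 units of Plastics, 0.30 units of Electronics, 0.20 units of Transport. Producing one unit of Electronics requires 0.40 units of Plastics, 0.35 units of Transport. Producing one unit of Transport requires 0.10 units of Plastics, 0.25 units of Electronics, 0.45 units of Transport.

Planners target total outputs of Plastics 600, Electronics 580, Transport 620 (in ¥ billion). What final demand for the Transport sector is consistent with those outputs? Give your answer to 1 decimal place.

I − A =
  [   0.75    -0.40    -0.10]
  [  -0.30     1.00    -0.25]
  [  -0.20    -0.35     0.55]
d = (I − A) x:
  d_1 = (+0.75)·600 + (-0.40)·580 + (-0.10)·620 = 156.0
  d_2 = (-0.30)·600 + (+1.00)·580 + (-0.25)·620 = 245.0
  d_3 = (-0.20)·600 + (-0.35)·580 + (+0.55)·620 = 18.0

d_3 = 18.0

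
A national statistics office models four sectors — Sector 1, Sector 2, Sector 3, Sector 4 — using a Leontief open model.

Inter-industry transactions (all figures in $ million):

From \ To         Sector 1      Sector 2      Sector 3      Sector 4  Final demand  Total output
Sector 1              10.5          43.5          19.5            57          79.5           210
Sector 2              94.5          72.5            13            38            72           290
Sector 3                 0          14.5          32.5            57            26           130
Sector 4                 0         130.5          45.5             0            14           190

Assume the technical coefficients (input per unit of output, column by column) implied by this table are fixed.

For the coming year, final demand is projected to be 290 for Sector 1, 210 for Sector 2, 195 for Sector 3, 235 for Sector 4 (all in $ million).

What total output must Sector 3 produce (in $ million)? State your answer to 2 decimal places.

x_3 = 767.21

Technical coefficients a_ij = z_ij / X_j:
  a_11 = 10.5/210 = 0.05, a_21 = 94.5/210 = 0.45, a_31 = 0/210 = 0.00, a_41 = 0/210 = 0.00
  a_12 = 43.5/290 = 0.15, a_22 = 72.5/290 = 0.25, a_32 = 14.5/290 = 0.05, a_42 = 130.5/290 = 0.45
  a_13 = 19.5/130 = 0.15, a_23 = 13/130 = 0.10, a_33 = 32.5/130 = 0.25, a_43 = 45.5/130 = 0.35
  a_14 = 57/190 = 0.30, a_24 = 38/190 = 0.20, a_34 = 57/190 = 0.30, a_44 = 0/190 = 0.00
I − A =
  [   0.95    -0.15    -0.15    -0.30]
  [  -0.45     0.75    -0.10    -0.20]
  [   0.00    -0.05     0.75    -0.30]
  [   0.00    -0.45    -0.35     1.00]
Compute the cofactors C_ij = (−1)^(i+j)·(3×3 minor ij) of I−A; the adjugate is their transpose:
adj(I−A) = Cᵀ =
  [ 0.394250   0.231000   0.216750   0.229500]
  [ 0.290250   0.612750   0.276250   0.292500]
  [ 0.083250   0.175750   0.498750   0.209750]
  [ 0.159750   0.337250   0.298875   0.475625]
det(I−A) = Σ_j (I−A)_1j·C_1j = (0.95)(0.394250) + (-0.15)(0.290250) + (-0.15)(0.083250) + (-0.30)(0.159750) = 0.2705875
(I − A)⁻¹ = adj(I−A) / det(I−A) ≈
  [   1.4570     0.8537     0.8010     0.8482]
  [   1.0727     2.2645     1.0209     1.0810]
  [   0.3077     0.6495     1.8432     0.7752]
  [   0.5904     1.2464     1.1045     1.7577]
x = (I − A)⁻¹ d = adj(I−A)·d / det(I−A), with det(I−A) = 0.2705875:
  x_1 = (0.394250·290 + 0.231000·210 + 0.216750·195 + 0.229500·235) / 0.2705875 = 259.04125 / 0.2705875 ≈ 957.33
  x_2 = (0.290250·290 + 0.612750·210 + 0.276250·195 + 0.292500·235) / 0.2705875 = 335.45625 / 0.2705875 ≈ 1239.73
  x_3 = (0.083250·290 + 0.175750·210 + 0.498750·195 + 0.209750·235) / 0.2705875 = 207.5975 / 0.2705875 ≈ 767.21
  x_4 = (0.159750·290 + 0.337250·210 + 0.298875·195 + 0.475625·235) / 0.2705875 = 287.2025 / 0.2705875 ≈ 1061.40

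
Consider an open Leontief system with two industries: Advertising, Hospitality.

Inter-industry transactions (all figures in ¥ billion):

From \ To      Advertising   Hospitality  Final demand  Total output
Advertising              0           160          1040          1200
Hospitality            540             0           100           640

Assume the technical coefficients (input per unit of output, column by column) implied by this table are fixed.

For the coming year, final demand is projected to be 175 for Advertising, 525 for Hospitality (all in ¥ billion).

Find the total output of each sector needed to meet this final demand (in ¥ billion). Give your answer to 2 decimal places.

Technical coefficients a_ij = z_ij / X_j:
  a_11 = 0/1200 = 0.00, a_21 = 540/1200 = 0.45
  a_12 = 160/640 = 0.25, a_22 = 0/640 = 0.00
I − A =
  [   1.00    -0.25]
  [  -0.45     1.00]
det(I−A) = (1.00)(1.00) − (-0.25)(-0.45) = 0.8875
adj(I−A) = [[1.00, 0.25], [0.45, 1.00]]
(I − A)⁻¹ = adj(I−A) / det(I−A) ≈
  [   1.1268     0.2817]
  [   0.5070     1.1268]
x = (I − A)⁻¹ d = adj(I−A)·d / det(I−A), with det(I−A) = 0.8875:
  x_1 = (1.00·175 + 0.25·525) / 0.8875 = 306.25 / 0.8875 ≈ 345.07
  x_2 = (0.45·175 + 1.00·525) / 0.8875 = 603.75 / 0.8875 ≈ 680.28

x_1 = 345.07, x_2 = 680.28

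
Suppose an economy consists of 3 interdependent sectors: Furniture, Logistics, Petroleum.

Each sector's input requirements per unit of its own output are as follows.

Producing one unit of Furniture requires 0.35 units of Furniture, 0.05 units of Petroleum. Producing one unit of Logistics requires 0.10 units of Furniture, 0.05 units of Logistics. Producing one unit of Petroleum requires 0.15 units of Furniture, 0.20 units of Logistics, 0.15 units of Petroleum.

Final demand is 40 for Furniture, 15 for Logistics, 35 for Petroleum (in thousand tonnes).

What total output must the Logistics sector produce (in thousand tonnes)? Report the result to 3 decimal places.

I − A =
  [   0.65    -0.10    -0.15]
  [   0.00     0.95    -0.20]
  [  -0.05     0.00     0.85]
Cofactors of I−A, C_ij = (−1)^(i+j)·(minor ij) (rows/columns in the sector order above):
  C_11 = (0.95)(0.85) − (-0.20)(0.00) = 0.8075
  C_12 = −[(0.00)(0.85) − (-0.20)(-0.05)] = 0.0100
  C_13 = (0.00)(0.00) − (0.95)(-0.05) = 0.0475
  C_21 = −[(-0.10)(0.85) − (-0.15)(0.00)] = 0.0850
  C_22 = (0.65)(0.85) − (-0.15)(-0.05) = 0.5450
  C_23 = −[(0.65)(0.00) − (-0.10)(-0.05)] = 0.0050
  C_31 = (-0.10)(-0.20) − (-0.15)(0.95) = 0.1625
  C_32 = −[(0.65)(-0.20) − (-0.15)(0.00)] = 0.1300
  C_33 = (0.65)(0.95) − (-0.10)(0.00) = 0.6175
det(I−A) = Σ_j (I−A)_1j·C_1j = (0.65)(0.8075) + (-0.10)(0.0100) + (-0.15)(0.0475) = 0.51675
adj(I−A) = Cᵀ =
  [ 0.8075   0.0850   0.1625]
  [ 0.0100   0.5450   0.1300]
  [ 0.0475   0.0050   0.6175]
(I − A)⁻¹ = adj(I−A) / det(I−A) ≈
  [   1.5627     0.1645     0.3145]
  [   0.0194     1.0547     0.2516]
  [   0.0919     0.0097     1.1950]
x = (I − A)⁻¹ d = adj(I−A)·d / det(I−A), with det(I−A) = 0.51675:
  x_F = (0.8075·40 + 0.0850·15 + 0.1625·35) / 0.51675 = 39.2625 / 0.51675 ≈ 75.980
  x_L = (0.0100·40 + 0.5450·15 + 0.1300·35) / 0.51675 = 13.125 / 0.51675 ≈ 25.399
  x_P = (0.0475·40 + 0.0050·15 + 0.6175·35) / 0.51675 = 23.5875 / 0.51675 ≈ 45.646

x_L = 25.399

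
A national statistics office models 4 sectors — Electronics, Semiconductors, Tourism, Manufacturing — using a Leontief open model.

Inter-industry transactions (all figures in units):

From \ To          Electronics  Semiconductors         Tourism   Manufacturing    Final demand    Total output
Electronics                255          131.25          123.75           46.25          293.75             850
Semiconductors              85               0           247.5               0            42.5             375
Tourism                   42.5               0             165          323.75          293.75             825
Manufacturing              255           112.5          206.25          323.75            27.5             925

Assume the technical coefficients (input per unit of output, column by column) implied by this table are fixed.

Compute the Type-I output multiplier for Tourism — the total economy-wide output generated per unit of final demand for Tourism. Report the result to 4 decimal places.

m_3 = 4.8947

Technical coefficients a_ij = z_ij / X_j:
  a_11 = 255/850 = 0.30, a_21 = 85/850 = 0.10, a_31 = 42.5/850 = 0.05, a_41 = 255/850 = 0.30
  a_12 = 131.25/375 = 0.35, a_22 = 0/375 = 0.00, a_32 = 0/375 = 0.00, a_42 = 112.5/375 = 0.30
  a_13 = 123.75/825 = 0.15, a_23 = 247.5/825 = 0.30, a_33 = 165/825 = 0.20, a_43 = 206.25/825 = 0.25
  a_14 = 46.25/925 = 0.05, a_24 = 0/925 = 0.00, a_34 = 323.75/925 = 0.35, a_44 = 323.75/925 = 0.35
I − A =
  [   0.70    -0.35    -0.15    -0.05]
  [  -0.10     1.00    -0.30     0.00]
  [  -0.05     0.00     0.80    -0.35]
  [  -0.30    -0.30    -0.25     0.65]
Compute the cofactors C_ij = (−1)^(i+j)·(3×3 minor ij) of I−A; the adjugate is their transpose:
adj(I−A) = Cᵀ =
  [ 0.401000   0.179125   0.182750   0.129250]
  [ 0.084500   0.269500   0.143000   0.083500]
  [ 0.148000   0.122375   0.415750   0.235250]
  [ 0.281000   0.254125   0.310250   0.519250]
det(I−A) = Σ_j (I−A)_1j·C_1j = (0.70)(0.401000) + (-0.35)(0.084500) + (-0.15)(0.148000) + (-0.05)(0.281000) = 0.214875
(I − A)⁻¹ = adj(I−A) / det(I−A) ≈
  [   1.86620     0.83362     0.85049     0.60151]
  [   0.39325     1.25422     0.66550     0.38860]
  [   0.68877     0.56952     1.93485     1.09482]
  [   1.30774     1.18266     1.44386     2.41652]
The output multiplier for sector j is the column-j sum of the Leontief inverse (I − A)⁻¹ = adj(I−A) / det(I−A).
Column 3 of adj(I−A): (0.182750, 0.143000, 0.415750, 0.310250); det(I−A) = 0.214875.
m_3 = (0.182750 + 0.143000 + 0.415750 + 0.310250) / 0.214875 = 1.05175 / 0.214875 ≈ 4.8947.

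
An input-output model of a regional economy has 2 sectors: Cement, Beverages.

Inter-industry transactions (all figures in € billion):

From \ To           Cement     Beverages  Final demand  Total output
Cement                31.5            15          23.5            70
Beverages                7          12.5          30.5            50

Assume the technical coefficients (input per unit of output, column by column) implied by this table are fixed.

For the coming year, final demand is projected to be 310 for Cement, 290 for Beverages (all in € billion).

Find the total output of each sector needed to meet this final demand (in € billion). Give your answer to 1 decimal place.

x_C = 835.3, x_B = 498.0

Technical coefficients a_ij = z_ij / X_j:
  a_CC = 31.5/70 = 0.45, a_BC = 7/70 = 0.10
  a_CB = 15/50 = 0.30, a_BB = 12.5/50 = 0.25
I − A =
  [   0.55    -0.30]
  [  -0.10     0.75]
det(I−A) = (0.55)(0.75) − (-0.30)(-0.10) = 0.3825
adj(I−A) = [[0.75, 0.30], [0.10, 0.55]]
(I − A)⁻¹ = adj(I−A) / det(I−A) ≈
  [   1.9608     0.7843]
  [   0.2614     1.4379]
x = (I − A)⁻¹ d = adj(I−A)·d / det(I−A), with det(I−A) = 0.3825:
  x_C = (0.75·310 + 0.30·290) / 0.3825 = 319.50 / 0.3825 ≈ 835.3
  x_B = (0.10·310 + 0.55·290) / 0.3825 = 190.50 / 0.3825 ≈ 498.0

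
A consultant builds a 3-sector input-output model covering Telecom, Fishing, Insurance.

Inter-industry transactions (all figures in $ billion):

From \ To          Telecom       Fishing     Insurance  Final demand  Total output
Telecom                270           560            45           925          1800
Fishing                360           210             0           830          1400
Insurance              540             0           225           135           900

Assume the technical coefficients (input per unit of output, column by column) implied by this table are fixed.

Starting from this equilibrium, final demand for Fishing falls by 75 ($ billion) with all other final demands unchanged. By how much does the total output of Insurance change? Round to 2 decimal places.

Δx_I = -19.18

Technical coefficients a_ij = z_ij / X_j:
  a_TT = 270/1800 = 0.15, a_FT = 360/1800 = 0.20, a_IT = 540/1800 = 0.30
  a_TF = 560/1400 = 0.40, a_FF = 210/1400 = 0.15, a_IF = 0/1400 = 0.00
  a_TI = 45/900 = 0.05, a_FI = 0/900 = 0.00, a_II = 225/900 = 0.25
I − A =
  [   0.85    -0.40    -0.05]
  [  -0.20     0.85     0.00]
  [  -0.30     0.00     0.75]
Cofactors of I−A, C_ij = (−1)^(i+j)·(minor ij) (rows/columns in the sector order above):
  C_11 = (0.85)(0.75) − (0.00)(0.00) = 0.6375
  C_12 = −[(-0.20)(0.75) − (0.00)(-0.30)] = 0.1500
  C_13 = (-0.20)(0.00) − (0.85)(-0.30) = 0.2550
  C_21 = −[(-0.40)(0.75) − (-0.05)(0.00)] = 0.3000
  C_22 = (0.85)(0.75) − (-0.05)(-0.30) = 0.6225
  C_23 = −[(0.85)(0.00) − (-0.40)(-0.30)] = 0.1200
  C_31 = (-0.40)(0.00) − (-0.05)(0.85) = 0.0425
  C_32 = −[(0.85)(0.00) − (-0.05)(-0.20)] = 0.0100
  C_33 = (0.85)(0.85) − (-0.40)(-0.20) = 0.6425
det(I−A) = Σ_j (I−A)_1j·C_1j = (0.85)(0.6375) + (-0.40)(0.1500) + (-0.05)(0.2550) = 0.469125
adj(I−A) = Cᵀ =
  [ 0.6375   0.3000   0.0425]
  [ 0.1500   0.6225   0.0100]
  [ 0.2550   0.1200   0.6425]
(I − A)⁻¹ = adj(I−A) / det(I−A) ≈
  [   1.3589     0.6395     0.0906]
  [   0.3197     1.3269     0.0213]
  [   0.5436     0.2558     1.3696]
Δx = (I − A)⁻¹ Δd with Δd having -75 in the Fishing component and 0 elsewhere.
So Δx_I = L_IF · (-75), where L_IF = adj(I−A)_IF / det(I−A) = 0.1200 / 0.469125.
Δx_I = 0.1200 × (-75) / 0.469125 = -9.00 / 0.469125 ≈ -19.18.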